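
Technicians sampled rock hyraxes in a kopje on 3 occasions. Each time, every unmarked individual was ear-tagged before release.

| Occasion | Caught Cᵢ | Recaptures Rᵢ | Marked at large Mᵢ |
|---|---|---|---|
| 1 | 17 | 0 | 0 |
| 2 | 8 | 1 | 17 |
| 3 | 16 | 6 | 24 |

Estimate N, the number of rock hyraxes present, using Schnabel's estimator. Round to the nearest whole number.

Σ MᵢCᵢ = 0·17 + 17·8 + 24·16 = 0 + 136 + 384 = 520
Σ Rᵢ = 0 + 1 + 6 = 7
N̂ = 520 / 7 ≈ 74.3 → 74

N ≈ 74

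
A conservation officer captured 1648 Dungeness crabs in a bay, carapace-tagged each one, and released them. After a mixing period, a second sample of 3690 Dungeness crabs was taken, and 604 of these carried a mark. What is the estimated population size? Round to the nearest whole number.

The marked fraction in the recapture sample should equal the marked fraction in the population: 604/3690 = 1648/N.
N = (1648 × 3690) / 604 = 6081120 / 604 ≈ 10068.1 → 10068

N ≈ 10,068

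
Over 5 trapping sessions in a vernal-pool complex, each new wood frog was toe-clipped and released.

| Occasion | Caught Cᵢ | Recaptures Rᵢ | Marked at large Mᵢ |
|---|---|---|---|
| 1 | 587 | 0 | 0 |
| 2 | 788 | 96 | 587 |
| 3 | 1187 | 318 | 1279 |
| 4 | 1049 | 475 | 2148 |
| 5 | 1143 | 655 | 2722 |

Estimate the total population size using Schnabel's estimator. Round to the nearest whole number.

N ≈ 4757

Σ MᵢCᵢ = 0·587 + 587·788 + 1279·1187 + 2148·1049 + 2722·1143 = 0 + 462556 + 1518173 + 2253252 + 3111246 = 7345227
Σ Rᵢ = 0 + 96 + 318 + 475 + 655 = 1544
N̂ = 7345227 / 1544 ≈ 4757.3 → 4757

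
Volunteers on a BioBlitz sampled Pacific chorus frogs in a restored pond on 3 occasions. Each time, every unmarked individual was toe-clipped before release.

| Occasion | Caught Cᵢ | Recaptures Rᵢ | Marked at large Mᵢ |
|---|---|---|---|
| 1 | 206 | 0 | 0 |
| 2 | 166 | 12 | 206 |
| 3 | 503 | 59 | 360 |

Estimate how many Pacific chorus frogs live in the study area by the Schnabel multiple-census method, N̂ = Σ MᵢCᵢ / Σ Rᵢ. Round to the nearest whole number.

N ≈ 3032

Σ MᵢCᵢ = 0·206 + 206·166 + 360·503 = 0 + 34196 + 181080 = 215276
Σ Rᵢ = 0 + 12 + 59 = 71
N̂ = 215276 / 71 ≈ 3032.1 → 3032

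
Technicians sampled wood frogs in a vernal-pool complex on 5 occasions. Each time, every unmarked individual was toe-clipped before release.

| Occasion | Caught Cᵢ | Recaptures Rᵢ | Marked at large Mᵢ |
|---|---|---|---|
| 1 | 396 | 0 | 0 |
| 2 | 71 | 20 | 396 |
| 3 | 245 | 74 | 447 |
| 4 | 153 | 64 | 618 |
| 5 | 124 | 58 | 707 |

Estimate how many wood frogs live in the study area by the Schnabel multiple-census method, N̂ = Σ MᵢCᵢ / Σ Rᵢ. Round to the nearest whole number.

Σ MᵢCᵢ = 0·396 + 396·71 + 447·245 + 618·153 + 707·124 = 0 + 28116 + 109515 + 94554 + 87668 = 319853
Σ Rᵢ = 0 + 20 + 74 + 64 + 58 = 216
N̂ = 319853 / 216 ≈ 1480.8 → 1481

N ≈ 1481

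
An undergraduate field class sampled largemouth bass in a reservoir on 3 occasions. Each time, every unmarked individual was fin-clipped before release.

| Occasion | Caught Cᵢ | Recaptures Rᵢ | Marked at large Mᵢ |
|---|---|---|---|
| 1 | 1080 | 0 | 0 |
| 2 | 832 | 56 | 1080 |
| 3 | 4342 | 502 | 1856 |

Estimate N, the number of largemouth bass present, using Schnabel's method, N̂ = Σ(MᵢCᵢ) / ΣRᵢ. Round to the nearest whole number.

Σ MᵢCᵢ = 0·1080 + 1080·832 + 1856·4342 = 0 + 898560 + 8058752 = 8957312
Σ Rᵢ = 0 + 56 + 502 = 558
N̂ = 8957312 / 558 ≈ 16052.5 → 16053

N ≈ 16,053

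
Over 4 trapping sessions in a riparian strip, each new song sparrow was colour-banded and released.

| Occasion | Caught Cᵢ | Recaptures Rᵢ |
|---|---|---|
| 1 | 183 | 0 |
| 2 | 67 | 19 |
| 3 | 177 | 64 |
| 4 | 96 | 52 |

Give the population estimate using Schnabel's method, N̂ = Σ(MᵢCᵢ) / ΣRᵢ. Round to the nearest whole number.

Marked at large before each occasion: Mᵢ = Σⱼ<ᵢ (Cⱼ − Rⱼ) → M1=0, M2=183, M3=231, M4=344
Σ MᵢCᵢ = 0·183 + 183·67 + 231·177 + 344·96 = 0 + 12261 + 40887 + 33024 = 86172
Σ Rᵢ = 0 + 19 + 64 + 52 = 135
N̂ = 86172 / 135 ≈ 638.3 → 638

N ≈ 638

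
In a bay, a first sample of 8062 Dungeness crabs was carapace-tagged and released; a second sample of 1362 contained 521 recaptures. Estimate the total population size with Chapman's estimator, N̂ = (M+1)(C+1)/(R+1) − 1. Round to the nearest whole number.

N ≈ 21,052

N̂ = (8062+1)(1362+1)/(521+1) − 1 = 8063·1363/522 − 1
= 10989869/522 − 1 ≈ 21053.4 − 1 ≈ 21052.4 → 21052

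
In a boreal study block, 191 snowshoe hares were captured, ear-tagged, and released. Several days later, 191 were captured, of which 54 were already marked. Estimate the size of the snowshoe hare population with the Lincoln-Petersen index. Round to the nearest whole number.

If marked individuals mix randomly, R/C ≈ M/N, giving N ≈ M·C/R.
N = (191 × 191) / 54 = 36481 / 54 ≈ 675.6 → 676

N ≈ 676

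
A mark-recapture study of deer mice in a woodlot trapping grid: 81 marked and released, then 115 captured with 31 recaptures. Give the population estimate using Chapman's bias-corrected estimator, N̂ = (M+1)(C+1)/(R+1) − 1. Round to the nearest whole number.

N ≈ 296

N̂ = (81+1)(115+1)/(31+1) − 1 = 82·116/32 − 1
= 9512/32 − 1 ≈ 297.2 − 1 ≈ 296.2 → 296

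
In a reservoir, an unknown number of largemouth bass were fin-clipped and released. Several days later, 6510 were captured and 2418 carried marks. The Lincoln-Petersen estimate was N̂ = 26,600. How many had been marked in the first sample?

From N = M·C/R: M = N·R / C = 26600·2418 / 6510 = 64318800 / 6510 = 9880.

M = 9880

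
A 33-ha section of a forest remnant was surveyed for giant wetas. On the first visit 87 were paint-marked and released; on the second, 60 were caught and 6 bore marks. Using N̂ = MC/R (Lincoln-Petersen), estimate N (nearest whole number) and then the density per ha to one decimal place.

N̂ = 87·60/6 = 5220/6 = 870
Density = N̂ / area = 870 / 33 ≈ 26.36 → 26.4 per ha

density ≈ 26.4 giant wetas per ha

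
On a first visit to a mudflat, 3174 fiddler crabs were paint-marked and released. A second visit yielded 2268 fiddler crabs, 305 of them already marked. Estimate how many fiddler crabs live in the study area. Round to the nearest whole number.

N = (3174 × 2268) / 305 = 7198632 / 305 ≈ 23602.1 → 23602

N ≈ 23,602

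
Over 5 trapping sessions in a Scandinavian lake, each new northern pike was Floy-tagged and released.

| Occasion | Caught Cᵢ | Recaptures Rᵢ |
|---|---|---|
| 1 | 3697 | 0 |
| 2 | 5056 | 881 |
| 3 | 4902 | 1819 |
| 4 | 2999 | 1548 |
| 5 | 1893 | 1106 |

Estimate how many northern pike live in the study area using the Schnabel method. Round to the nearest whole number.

N ≈ 21,221

Marked at large before each occasion: Mᵢ = Σⱼ<ᵢ (Cⱼ − Rⱼ) → M1=0, M2=3697, M3=7872, M4=10955, M5=12406
Σ MᵢCᵢ = 0·3697 + 3697·5056 + 7872·4902 + 10955·2999 + 12406·1893 = 0 + 18692032 + 38588544 + 32854045 + 23484558 = 113619179
Σ Rᵢ = 0 + 881 + 1819 + 1548 + 1106 = 5354
N̂ = 113619179 / 5354 ≈ 21221.4 → 21221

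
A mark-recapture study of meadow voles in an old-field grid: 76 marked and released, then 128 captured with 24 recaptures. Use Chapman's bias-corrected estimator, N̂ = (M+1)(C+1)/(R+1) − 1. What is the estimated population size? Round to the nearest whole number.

N̂ = (76+1)(128+1)/(24+1) − 1 = 77·129/25 − 1
= 9933/25 − 1 ≈ 397.3 − 1 ≈ 396.3 → 396

N ≈ 396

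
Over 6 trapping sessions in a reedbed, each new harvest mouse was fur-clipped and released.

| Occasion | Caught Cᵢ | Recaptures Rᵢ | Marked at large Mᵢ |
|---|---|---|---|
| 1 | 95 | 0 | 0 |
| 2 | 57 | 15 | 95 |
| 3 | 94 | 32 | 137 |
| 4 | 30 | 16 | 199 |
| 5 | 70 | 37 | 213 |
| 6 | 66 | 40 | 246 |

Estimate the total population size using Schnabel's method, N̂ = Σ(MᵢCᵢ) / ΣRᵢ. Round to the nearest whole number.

N ≈ 396

Σ MᵢCᵢ = 0·95 + 95·57 + 137·94 + 199·30 + 213·70 + 246·66 = 0 + 5415 + 12878 + 5970 + 14910 + 16236 = 55409
Σ Rᵢ = 0 + 15 + 32 + 16 + 37 + 40 = 140
N̂ = 55409 / 140 ≈ 395.8 → 396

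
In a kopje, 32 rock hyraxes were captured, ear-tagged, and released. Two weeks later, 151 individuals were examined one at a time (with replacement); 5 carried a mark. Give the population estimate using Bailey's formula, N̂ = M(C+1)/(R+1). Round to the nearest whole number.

N̂ = 32·(151+1)/(5+1) = 32·152/6 = 4864/6 ≈ 810.7 → 811

N ≈ 811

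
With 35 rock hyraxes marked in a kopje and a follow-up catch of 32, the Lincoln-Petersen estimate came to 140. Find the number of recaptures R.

From N = M·C/R: R = M·C / N = 35·32 / 140 = 1120 / 140 = 8.

R = 8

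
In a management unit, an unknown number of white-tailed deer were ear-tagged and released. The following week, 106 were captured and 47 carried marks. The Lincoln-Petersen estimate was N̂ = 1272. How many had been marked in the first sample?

From N = M·C/R: M = N·R / C = 1272·47 / 106 = 59784 / 106 = 564.

M = 564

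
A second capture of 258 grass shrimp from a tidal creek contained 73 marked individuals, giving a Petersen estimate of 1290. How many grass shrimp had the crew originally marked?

M = 365

From N = M·C/R: M = N·R / C = 1290·73 / 258 = 94170 / 258 = 365.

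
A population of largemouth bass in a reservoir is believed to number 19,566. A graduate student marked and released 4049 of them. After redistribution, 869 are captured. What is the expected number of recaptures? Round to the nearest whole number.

expected recaptures ≈ 180

The marked fraction of the population is 4049/19566, so in a sample of 869 expect C·(M/N) marked.
E[R] = 4049 × 869 / 19566 = 3518581 / 19566 ≈ 179.8 → 180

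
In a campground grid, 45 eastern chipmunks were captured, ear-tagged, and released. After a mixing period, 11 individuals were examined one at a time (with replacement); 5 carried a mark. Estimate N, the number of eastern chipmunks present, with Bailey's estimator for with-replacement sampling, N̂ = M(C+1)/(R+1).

N̂ = 45·(11+1)/(5+1) = 45·12/6 = 540/6 = 90

N = 90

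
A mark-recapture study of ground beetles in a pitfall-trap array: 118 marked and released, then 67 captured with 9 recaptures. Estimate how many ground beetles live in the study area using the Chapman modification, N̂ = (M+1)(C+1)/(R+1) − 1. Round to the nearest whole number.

N̂ = (118+1)(67+1)/(9+1) − 1 = 119·68/10 − 1
= 8092/10 − 1 ≈ 809.2 − 1 ≈ 808.2 → 808

N ≈ 808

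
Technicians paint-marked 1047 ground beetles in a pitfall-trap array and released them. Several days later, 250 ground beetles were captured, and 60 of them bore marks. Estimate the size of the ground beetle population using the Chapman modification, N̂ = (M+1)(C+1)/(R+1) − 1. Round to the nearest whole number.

N̂ = (1047+1)(250+1)/(60+1) − 1 = 1048·251/61 − 1
= 263048/61 − 1 ≈ 4312.3 − 1 ≈ 4311.3 → 4311

N ≈ 4311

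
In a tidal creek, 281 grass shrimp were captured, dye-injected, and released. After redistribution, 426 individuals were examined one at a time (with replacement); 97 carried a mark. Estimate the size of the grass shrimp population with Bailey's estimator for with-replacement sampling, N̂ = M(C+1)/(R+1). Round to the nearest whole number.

N̂ = 281·(426+1)/(97+1) = 281·427/98 = 119987/98 ≈ 1224.4 → 1224

N ≈ 1224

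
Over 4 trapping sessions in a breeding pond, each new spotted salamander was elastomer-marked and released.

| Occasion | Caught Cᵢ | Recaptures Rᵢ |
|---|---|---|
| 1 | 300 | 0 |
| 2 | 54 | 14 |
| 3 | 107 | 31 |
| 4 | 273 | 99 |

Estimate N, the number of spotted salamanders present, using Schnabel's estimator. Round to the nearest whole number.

N ≈ 1154

Marked at large before each occasion: Mᵢ = Σⱼ<ᵢ (Cⱼ − Rⱼ) → M1=0, M2=300, M3=340, M4=416
Σ MᵢCᵢ = 0·300 + 300·54 + 340·107 + 416·273 = 0 + 16200 + 36380 + 113568 = 166148
Σ Rᵢ = 0 + 14 + 31 + 99 = 144
N̂ = 166148 / 144 ≈ 1153.8 → 1154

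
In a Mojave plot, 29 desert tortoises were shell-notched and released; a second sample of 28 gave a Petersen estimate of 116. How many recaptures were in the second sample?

R = 7

From N = M·C/R: R = M·C / N = 29·28 / 116 = 812 / 116 = 7.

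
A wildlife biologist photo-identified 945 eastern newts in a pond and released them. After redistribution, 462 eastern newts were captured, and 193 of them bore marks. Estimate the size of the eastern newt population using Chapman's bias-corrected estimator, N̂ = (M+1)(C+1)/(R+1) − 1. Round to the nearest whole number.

N ≈ 2257

N̂ = (945+1)(462+1)/(193+1) − 1 = 946·463/194 − 1
= 437998/194 − 1 ≈ 2257.7 − 1 ≈ 2256.7 → 2257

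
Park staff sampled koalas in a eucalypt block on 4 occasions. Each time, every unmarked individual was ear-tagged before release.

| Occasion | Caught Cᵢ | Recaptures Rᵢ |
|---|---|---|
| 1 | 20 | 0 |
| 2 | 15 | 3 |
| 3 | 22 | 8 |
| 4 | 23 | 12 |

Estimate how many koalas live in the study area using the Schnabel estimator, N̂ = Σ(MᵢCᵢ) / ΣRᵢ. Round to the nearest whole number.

N ≈ 90

Marked at large before each occasion: Mᵢ = Σⱼ<ᵢ (Cⱼ − Rⱼ) → M1=0, M2=20, M3=32, M4=46
Σ MᵢCᵢ = 0·20 + 20·15 + 32·22 + 46·23 = 0 + 300 + 704 + 1058 = 2062
Σ Rᵢ = 0 + 3 + 8 + 12 = 23
N̂ = 2062 / 23 ≈ 89.7 → 90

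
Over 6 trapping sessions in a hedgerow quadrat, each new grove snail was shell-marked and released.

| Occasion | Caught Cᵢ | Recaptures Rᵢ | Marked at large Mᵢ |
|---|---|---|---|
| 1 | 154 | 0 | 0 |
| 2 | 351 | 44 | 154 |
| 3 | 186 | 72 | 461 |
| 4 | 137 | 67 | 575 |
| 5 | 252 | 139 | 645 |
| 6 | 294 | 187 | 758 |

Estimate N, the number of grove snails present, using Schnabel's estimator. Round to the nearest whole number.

N ≈ 1187

Σ MᵢCᵢ = 0·154 + 154·351 + 461·186 + 575·137 + 645·252 + 758·294 = 0 + 54054 + 85746 + 78775 + 162540 + 222852 = 603967
Σ Rᵢ = 0 + 44 + 72 + 67 + 139 + 187 = 509
N̂ = 603967 / 509 ≈ 1186.6 → 1187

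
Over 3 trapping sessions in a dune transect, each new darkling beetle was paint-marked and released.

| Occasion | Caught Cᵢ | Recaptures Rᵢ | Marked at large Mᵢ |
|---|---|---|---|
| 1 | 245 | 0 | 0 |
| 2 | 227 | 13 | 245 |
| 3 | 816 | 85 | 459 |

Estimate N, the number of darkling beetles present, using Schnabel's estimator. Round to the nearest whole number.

N ≈ 4389

Σ MᵢCᵢ = 0·245 + 245·227 + 459·816 = 0 + 55615 + 374544 = 430159
Σ Rᵢ = 0 + 13 + 85 = 98
N̂ = 430159 / 98 ≈ 4389.4 → 4389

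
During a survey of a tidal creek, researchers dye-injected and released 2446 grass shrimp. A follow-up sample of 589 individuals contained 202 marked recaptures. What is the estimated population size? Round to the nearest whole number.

The marked fraction in the recapture sample should equal the marked fraction in the population: 202/589 = 2446/N.
N = (2446 × 589) / 202 = 1440694 / 202 ≈ 7132.1 → 7132

N ≈ 7132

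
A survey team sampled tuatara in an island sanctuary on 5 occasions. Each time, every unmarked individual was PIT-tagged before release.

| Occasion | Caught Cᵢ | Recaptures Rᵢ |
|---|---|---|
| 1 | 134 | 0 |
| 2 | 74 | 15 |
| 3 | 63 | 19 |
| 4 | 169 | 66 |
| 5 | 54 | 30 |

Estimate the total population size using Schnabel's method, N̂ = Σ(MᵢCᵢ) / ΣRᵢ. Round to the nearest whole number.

Marked at large before each occasion: Mᵢ = Σⱼ<ᵢ (Cⱼ − Rⱼ) → M1=0, M2=134, M3=193, M4=237, M5=340
Σ MᵢCᵢ = 0·134 + 134·74 + 193·63 + 237·169 + 340·54 = 0 + 9916 + 12159 + 40053 + 18360 = 80488
Σ Rᵢ = 0 + 15 + 19 + 66 + 30 = 130
N̂ = 80488 / 130 ≈ 619.1 → 619

N ≈ 619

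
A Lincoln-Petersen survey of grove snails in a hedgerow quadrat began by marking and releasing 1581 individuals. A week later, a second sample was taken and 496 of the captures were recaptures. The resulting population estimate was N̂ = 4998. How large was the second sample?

C = 1568

From N = M·C/R: C = N·R / M = 4998·496 / 1581 = 2479008 / 1581 = 1568.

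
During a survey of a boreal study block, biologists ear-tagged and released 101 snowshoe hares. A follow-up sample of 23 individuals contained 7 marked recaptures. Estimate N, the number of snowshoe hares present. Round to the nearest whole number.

N ≈ 332

N = (101 × 23) / 7 = 2323 / 7 ≈ 331.9 → 332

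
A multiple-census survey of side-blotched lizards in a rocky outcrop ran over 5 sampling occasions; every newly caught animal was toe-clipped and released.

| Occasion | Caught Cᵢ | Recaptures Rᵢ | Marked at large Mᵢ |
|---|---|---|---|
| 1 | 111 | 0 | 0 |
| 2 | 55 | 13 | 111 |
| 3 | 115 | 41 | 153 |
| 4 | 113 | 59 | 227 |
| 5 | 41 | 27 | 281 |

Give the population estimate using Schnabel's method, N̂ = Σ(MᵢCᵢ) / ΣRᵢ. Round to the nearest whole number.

N ≈ 435

Σ MᵢCᵢ = 0·111 + 111·55 + 153·115 + 227·113 + 281·41 = 0 + 6105 + 17595 + 25651 + 11521 = 60872
Σ Rᵢ = 0 + 13 + 41 + 59 + 27 = 140
N̂ = 60872 / 140 ≈ 434.8 → 435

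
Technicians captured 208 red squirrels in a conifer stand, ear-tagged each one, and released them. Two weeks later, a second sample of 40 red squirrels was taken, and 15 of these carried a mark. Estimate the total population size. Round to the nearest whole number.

Lincoln-Petersen assumes M/N = R/C, so N = M·C / R.
N = (208 × 40) / 15 = 8320 / 15 ≈ 554.7 → 555

N ≈ 555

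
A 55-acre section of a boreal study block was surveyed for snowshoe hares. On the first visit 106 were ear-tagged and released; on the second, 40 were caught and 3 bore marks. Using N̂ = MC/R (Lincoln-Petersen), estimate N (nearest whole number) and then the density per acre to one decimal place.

N̂ = 106·40/3 = 4240/3 ≈ 1413.3 → 1413
Density = N̂ / area = 1413 / 55 ≈ 25.69 → 25.7 per acre

density ≈ 25.7 snowshoe hares per acre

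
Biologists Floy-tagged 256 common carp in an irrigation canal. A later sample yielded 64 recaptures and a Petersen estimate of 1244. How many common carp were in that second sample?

C = 311

From N = M·C/R: C = N·R / M = 1244·64 / 256 = 79616 / 256 = 311.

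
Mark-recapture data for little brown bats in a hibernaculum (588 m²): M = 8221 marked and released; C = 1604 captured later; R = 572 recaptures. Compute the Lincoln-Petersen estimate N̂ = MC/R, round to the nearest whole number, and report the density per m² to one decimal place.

density ≈ 39.2 little brown bats per m²

N̂ = 8221·1604/572 = 13186484/572 ≈ 23053.3 → 23053
Density = N̂ / area = 23053 / 588 ≈ 39.21 → 39.2 per m²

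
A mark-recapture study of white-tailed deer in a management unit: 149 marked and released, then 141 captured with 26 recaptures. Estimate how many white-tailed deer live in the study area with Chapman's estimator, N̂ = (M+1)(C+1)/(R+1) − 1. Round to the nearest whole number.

N ≈ 788

N̂ = (149+1)(141+1)/(26+1) − 1 = 150·142/27 − 1
= 21300/27 − 1 ≈ 788.9 − 1 ≈ 787.9 → 788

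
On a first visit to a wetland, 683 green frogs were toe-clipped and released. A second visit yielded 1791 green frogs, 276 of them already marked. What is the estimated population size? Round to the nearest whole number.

N ≈ 4432

N = (683 × 1791) / 276 = 1223253 / 276 ≈ 4432.1 → 4432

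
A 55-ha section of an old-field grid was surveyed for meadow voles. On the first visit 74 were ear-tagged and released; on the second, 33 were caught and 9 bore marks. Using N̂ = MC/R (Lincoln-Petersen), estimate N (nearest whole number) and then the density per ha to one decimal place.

N̂ = 74·33/9 = 2442/9 ≈ 271.3 → 271
Density = N̂ / area = 271 / 55 ≈ 4.93 → 4.9 per ha

density ≈ 4.9 meadow voles per ha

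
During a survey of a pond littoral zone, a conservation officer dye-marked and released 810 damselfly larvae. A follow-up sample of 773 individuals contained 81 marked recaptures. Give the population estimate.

N = 7730

If marked individuals mix randomly, R/C ≈ M/N, giving N ≈ M·C/R.
N = (810 × 773) / 81 = 626130 / 81 = 7730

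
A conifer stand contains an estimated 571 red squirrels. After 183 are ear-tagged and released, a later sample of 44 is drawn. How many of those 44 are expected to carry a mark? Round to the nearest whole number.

Expected recaptures E[R] = M·C / N.
E[R] = 183 × 44 / 571 = 8052 / 571 ≈ 14.1 → 14

expected recaptures ≈ 14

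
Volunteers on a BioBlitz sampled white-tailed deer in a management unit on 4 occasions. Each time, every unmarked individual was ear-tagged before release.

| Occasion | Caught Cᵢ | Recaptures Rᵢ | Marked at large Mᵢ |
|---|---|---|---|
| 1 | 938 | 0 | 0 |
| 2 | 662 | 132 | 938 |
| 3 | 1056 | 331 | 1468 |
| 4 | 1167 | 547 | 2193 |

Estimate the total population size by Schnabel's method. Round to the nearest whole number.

N ≈ 4684

Σ MᵢCᵢ = 0·938 + 938·662 + 1468·1056 + 2193·1167 = 0 + 620956 + 1550208 + 2559231 = 4730395
Σ Rᵢ = 0 + 132 + 331 + 547 = 1010
N̂ = 4730395 / 1010 ≈ 4683.6 → 4684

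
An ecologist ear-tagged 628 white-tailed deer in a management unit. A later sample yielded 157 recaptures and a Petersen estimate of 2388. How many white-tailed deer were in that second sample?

C = 597

From N = M·C/R: C = N·R / M = 2388·157 / 628 = 374916 / 628 = 597.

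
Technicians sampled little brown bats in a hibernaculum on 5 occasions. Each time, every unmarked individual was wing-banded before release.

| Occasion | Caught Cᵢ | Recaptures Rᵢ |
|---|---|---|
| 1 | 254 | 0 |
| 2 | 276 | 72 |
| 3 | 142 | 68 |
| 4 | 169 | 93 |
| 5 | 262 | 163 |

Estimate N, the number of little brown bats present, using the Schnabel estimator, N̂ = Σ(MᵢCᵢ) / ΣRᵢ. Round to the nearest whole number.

Marked at large before each occasion: Mᵢ = Σⱼ<ᵢ (Cⱼ − Rⱼ) → M1=0, M2=254, M3=458, M4=532, M5=608
Σ MᵢCᵢ = 0·254 + 254·276 + 458·142 + 532·169 + 608·262 = 0 + 70104 + 65036 + 89908 + 159296 = 384344
Σ Rᵢ = 0 + 72 + 68 + 93 + 163 = 396
N̂ = 384344 / 396 ≈ 970.6 → 971

N ≈ 971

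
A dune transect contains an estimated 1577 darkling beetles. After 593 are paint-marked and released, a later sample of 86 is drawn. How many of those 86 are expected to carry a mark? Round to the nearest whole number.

expected recaptures ≈ 32

The marked fraction of the population is 593/1577, so in a sample of 86 expect C·(M/N) marked.
E[R] = 593 × 86 / 1577 = 50998 / 1577 ≈ 32.3 → 32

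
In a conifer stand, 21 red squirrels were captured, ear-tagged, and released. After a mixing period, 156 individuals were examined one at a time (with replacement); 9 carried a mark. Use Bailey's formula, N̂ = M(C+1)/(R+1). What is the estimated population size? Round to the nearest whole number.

N̂ = 21·(156+1)/(9+1) = 21·157/10 = 3297/10 ≈ 329.7 → 330

N ≈ 330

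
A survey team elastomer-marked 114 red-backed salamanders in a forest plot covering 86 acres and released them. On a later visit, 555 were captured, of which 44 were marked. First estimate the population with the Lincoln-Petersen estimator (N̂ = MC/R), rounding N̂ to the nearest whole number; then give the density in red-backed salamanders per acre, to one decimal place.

density ≈ 16.7 red-backed salamanders per acre

N̂ = 114·555/44 = 63270/44 ≈ 1438.0 → 1438
Density = N̂ / area = 1438 / 86 ≈ 16.72 → 16.7 per acre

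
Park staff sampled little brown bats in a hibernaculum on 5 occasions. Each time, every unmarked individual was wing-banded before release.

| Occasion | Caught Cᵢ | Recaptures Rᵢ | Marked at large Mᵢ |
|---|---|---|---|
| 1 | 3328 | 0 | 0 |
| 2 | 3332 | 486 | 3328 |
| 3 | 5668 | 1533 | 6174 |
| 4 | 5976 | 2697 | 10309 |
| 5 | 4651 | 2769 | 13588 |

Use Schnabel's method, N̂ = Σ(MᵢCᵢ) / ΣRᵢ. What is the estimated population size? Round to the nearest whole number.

Σ MᵢCᵢ = 0·3328 + 3328·3332 + 6174·5668 + 10309·5976 + 13588·4651 = 0 + 11088896 + 34994232 + 61606584 + 63197788 = 170887500
Σ Rᵢ = 0 + 486 + 1533 + 2697 + 2769 = 7485
N̂ = 170887500 / 7485 ≈ 22830.7 → 22831

N ≈ 22,831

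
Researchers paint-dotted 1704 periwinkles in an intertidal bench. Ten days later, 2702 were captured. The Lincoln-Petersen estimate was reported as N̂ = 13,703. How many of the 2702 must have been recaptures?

From N = M·C/R: R = M·C / N = 1704·2702 / 13703 = 4604208 / 13703 = 336.

R = 336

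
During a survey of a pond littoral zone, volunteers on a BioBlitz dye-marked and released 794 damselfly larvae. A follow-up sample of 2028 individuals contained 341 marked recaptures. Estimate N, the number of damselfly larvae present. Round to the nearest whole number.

N = (794 × 2028) / 341 = 1610232 / 341 ≈ 4722.1 → 4722

N ≈ 4722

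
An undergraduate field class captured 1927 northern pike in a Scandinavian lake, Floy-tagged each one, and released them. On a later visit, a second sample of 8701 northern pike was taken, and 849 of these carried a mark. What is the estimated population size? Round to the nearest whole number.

N = (1927 × 8701) / 849 = 16766827 / 849 ≈ 19748.9 → 19749

N ≈ 19,749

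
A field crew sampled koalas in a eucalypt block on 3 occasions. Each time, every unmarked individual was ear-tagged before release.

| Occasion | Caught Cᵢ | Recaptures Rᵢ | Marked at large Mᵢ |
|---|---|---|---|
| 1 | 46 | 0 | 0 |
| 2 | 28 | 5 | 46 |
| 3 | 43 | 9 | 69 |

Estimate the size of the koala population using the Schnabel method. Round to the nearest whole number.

Σ MᵢCᵢ = 0·46 + 46·28 + 69·43 = 0 + 1288 + 2967 = 4255
Σ Rᵢ = 0 + 5 + 9 = 14
N̂ = 4255 / 14 ≈ 303.9 → 304

N ≈ 304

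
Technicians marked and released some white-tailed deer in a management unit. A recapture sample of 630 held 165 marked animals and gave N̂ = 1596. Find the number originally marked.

M = 418

From N = M·C/R: M = N·R / C = 1596·165 / 630 = 263340 / 630 = 418.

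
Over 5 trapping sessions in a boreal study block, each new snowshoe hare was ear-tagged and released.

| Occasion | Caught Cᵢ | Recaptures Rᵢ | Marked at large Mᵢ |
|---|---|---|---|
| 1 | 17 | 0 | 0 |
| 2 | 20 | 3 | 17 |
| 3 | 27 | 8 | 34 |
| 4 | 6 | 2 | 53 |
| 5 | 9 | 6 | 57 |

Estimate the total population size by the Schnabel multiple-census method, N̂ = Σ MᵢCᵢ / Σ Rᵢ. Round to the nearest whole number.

N ≈ 110

Σ MᵢCᵢ = 0·17 + 17·20 + 34·27 + 53·6 + 57·9 = 0 + 340 + 918 + 318 + 513 = 2089
Σ Rᵢ = 0 + 3 + 8 + 2 + 6 = 19
N̂ = 2089 / 19 ≈ 109.9 → 110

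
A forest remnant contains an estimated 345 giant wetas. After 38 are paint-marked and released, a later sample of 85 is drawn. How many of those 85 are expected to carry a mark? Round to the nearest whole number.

The marked fraction of the population is 38/345, so in a sample of 85 expect C·(M/N) marked.
E[R] = 38 × 85 / 345 = 3230 / 345 ≈ 9.4 → 9

expected recaptures ≈ 9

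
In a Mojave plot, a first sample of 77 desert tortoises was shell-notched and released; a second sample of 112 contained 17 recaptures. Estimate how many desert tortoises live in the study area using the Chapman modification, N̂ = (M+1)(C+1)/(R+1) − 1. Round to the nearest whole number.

N̂ = (77+1)(112+1)/(17+1) − 1 = 78·113/18 − 1
= 8814/18 − 1 ≈ 489.7 − 1 ≈ 488.7 → 489

N ≈ 489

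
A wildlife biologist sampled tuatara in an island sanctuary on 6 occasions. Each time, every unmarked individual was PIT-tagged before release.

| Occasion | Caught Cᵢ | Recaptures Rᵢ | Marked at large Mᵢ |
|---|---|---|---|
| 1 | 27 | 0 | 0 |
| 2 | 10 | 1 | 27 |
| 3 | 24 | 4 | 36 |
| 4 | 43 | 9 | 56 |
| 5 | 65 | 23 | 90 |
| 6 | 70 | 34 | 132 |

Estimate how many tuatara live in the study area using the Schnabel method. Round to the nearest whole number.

Σ MᵢCᵢ = 0·27 + 27·10 + 36·24 + 56·43 + 90·65 + 132·70 = 0 + 270 + 864 + 2408 + 5850 + 9240 = 18632
Σ Rᵢ = 0 + 1 + 4 + 9 + 23 + 34 = 71
N̂ = 18632 / 71 ≈ 262.4 → 262

N ≈ 262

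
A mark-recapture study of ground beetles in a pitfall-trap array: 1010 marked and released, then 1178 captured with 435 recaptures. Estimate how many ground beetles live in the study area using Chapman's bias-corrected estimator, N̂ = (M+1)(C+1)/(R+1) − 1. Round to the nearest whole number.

N ≈ 2733

N̂ = (1010+1)(1178+1)/(435+1) − 1 = 1011·1179/436 − 1
= 1191969/436 − 1 ≈ 2733.9 − 1 ≈ 2732.9 → 2733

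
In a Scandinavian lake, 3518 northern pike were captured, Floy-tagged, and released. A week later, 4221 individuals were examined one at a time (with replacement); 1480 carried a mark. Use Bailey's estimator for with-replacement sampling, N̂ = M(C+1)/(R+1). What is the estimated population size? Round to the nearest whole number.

N ≈ 10,029

N̂ = 3518·(4221+1)/(1480+1) = 3518·4222/1481 = 14852996/1481 ≈ 10029.0 → 10029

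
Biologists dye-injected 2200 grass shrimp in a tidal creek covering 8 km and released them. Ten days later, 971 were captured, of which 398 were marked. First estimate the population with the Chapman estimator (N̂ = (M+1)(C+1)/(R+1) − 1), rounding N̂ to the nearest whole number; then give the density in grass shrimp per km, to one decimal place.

N̂ = 2201·972/399 − 1 = 2139372/399 − 1 ≈ 5360.8 → 5361
Density = N̂ / area = 5361 / 8 ≈ 670.12 → 670.1 per km

density ≈ 670.1 grass shrimp per km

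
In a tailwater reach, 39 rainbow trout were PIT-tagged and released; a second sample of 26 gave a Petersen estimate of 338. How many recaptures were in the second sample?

From N = M·C/R: R = M·C / N = 39·26 / 338 = 1014 / 338 = 3.

R = 3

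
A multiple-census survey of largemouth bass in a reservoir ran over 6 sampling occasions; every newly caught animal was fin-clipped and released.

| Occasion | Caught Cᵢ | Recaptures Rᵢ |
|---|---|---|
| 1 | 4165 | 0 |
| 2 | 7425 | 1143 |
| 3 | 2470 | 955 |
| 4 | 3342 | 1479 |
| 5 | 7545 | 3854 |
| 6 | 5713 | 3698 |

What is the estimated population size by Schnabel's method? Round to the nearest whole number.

Marked at large before each occasion: Mᵢ = Σⱼ<ᵢ (Cⱼ − Rⱼ) → M1=0, M2=4165, M3=10447, M4=11962, M5=13825, M6=17516
Σ MᵢCᵢ = 0·4165 + 4165·7425 + 10447·2470 + 11962·3342 + 13825·7545 + 17516·5713 = 0 + 30925125 + 25804090 + 39977004 + 104309625 + 100068908 = 301084752
Σ Rᵢ = 0 + 1143 + 955 + 1479 + 3854 + 3698 = 11129
N̂ = 301084752 / 11129 ≈ 27054.1 → 27054

N ≈ 27,054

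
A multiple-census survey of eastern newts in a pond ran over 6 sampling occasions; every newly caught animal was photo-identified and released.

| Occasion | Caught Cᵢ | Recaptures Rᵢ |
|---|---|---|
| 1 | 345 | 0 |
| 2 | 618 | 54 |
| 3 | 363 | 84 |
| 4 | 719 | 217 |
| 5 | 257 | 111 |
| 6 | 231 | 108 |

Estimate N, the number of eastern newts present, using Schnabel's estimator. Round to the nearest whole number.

N ≈ 3930

Marked at large before each occasion: Mᵢ = Σⱼ<ᵢ (Cⱼ − Rⱼ) → M1=0, M2=345, M3=909, M4=1188, M5=1690, M6=1836
Σ MᵢCᵢ = 0·345 + 345·618 + 909·363 + 1188·719 + 1690·257 + 1836·231 = 0 + 213210 + 329967 + 854172 + 434330 + 424116 = 2255795
Σ Rᵢ = 0 + 54 + 84 + 217 + 111 + 108 = 574
N̂ = 2255795 / 574 ≈ 3930.0 → 3930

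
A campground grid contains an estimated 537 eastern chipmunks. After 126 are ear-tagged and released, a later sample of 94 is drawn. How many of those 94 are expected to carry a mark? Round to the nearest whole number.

The marked fraction of the population is 126/537, so in a sample of 94 expect C·(M/N) marked.
E[R] = 126 × 94 / 537 = 11844 / 537 ≈ 22.1 → 22

expected recaptures ≈ 22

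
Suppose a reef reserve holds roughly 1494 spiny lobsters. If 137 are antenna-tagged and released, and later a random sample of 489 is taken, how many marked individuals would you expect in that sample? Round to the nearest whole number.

expected recaptures ≈ 45

The marked fraction of the population is 137/1494, so in a sample of 489 expect C·(M/N) marked.
E[R] = 137 × 489 / 1494 = 66993 / 1494 ≈ 44.8 → 45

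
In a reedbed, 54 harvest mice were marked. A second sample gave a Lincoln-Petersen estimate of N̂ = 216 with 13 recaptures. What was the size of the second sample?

From N = M·C/R: C = N·R / M = 216·13 / 54 = 2808 / 54 = 52.

C = 52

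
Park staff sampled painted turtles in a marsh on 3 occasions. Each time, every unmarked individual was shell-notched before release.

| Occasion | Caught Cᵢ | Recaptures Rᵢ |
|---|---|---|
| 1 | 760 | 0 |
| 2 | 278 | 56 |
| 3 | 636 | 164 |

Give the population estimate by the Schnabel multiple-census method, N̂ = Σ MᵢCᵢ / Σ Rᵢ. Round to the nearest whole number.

N ≈ 3799

Marked at large before each occasion: Mᵢ = Σⱼ<ᵢ (Cⱼ − Rⱼ) → M1=0, M2=760, M3=982
Σ MᵢCᵢ = 0·760 + 760·278 + 982·636 = 0 + 211280 + 624552 = 835832
Σ Rᵢ = 0 + 56 + 164 = 220
N̂ = 835832 / 220 ≈ 3799.2 → 3799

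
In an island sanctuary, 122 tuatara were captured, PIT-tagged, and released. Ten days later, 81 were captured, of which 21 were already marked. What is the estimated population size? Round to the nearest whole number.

N ≈ 471

N = (122 × 81) / 21 = 9882 / 21 ≈ 470.6 → 471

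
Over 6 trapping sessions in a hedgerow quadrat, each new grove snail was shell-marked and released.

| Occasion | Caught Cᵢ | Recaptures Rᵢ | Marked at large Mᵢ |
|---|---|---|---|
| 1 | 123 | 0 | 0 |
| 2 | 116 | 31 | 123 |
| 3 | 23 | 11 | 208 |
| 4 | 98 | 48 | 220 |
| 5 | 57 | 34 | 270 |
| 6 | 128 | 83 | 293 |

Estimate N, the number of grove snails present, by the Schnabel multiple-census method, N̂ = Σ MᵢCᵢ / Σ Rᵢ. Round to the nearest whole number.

N ≈ 452

Σ MᵢCᵢ = 0·123 + 123·116 + 208·23 + 220·98 + 270·57 + 293·128 = 0 + 14268 + 4784 + 21560 + 15390 + 37504 = 93506
Σ Rᵢ = 0 + 31 + 11 + 48 + 34 + 83 = 207
N̂ = 93506 / 207 ≈ 451.7 → 452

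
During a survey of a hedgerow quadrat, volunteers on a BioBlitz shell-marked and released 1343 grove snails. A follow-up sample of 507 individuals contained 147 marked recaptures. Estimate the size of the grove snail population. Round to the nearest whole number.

N ≈ 4632

N = (1343 × 507) / 147 = 680901 / 147 ≈ 4632.0 → 4632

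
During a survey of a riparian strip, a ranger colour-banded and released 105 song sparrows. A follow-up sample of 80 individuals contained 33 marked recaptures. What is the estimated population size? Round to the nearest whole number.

If marked individuals mix randomly, R/C ≈ M/N, giving N ≈ M·C/R.
N = (105 × 80) / 33 = 8400 / 33 ≈ 254.5 → 255

N ≈ 255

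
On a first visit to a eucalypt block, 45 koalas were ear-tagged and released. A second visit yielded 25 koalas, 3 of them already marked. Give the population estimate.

Lincoln-Petersen assumes M/N = R/C, so N = M·C / R.
N = (45 × 25) / 3 = 1125 / 3 = 375

N = 375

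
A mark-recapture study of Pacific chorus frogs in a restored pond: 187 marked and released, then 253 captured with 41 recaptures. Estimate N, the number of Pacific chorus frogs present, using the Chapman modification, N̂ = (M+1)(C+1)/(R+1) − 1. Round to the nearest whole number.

N ≈ 1136

N̂ = (187+1)(253+1)/(41+1) − 1 = 188·254/42 − 1
= 47752/42 − 1 ≈ 1137.0 − 1 ≈ 1136.0 → 1136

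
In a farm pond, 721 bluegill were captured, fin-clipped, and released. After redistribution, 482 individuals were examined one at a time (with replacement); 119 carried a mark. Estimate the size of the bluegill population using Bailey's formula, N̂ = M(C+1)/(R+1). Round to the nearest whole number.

N ≈ 2902

N̂ = 721·(482+1)/(119+1) = 721·483/120 = 348243/120 ≈ 2902.0 → 2902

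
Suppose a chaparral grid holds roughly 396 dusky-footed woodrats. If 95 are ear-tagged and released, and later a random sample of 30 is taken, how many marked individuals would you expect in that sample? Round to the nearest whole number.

expected recaptures ≈ 7

Expected recaptures E[R] = M·C / N.
E[R] = 95 × 30 / 396 = 2850 / 396 ≈ 7.2 → 7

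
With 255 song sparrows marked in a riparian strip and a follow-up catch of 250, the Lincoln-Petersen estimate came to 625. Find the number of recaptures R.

From N = M·C/R: R = M·C / N = 255·250 / 625 = 63750 / 625 = 102.

R = 102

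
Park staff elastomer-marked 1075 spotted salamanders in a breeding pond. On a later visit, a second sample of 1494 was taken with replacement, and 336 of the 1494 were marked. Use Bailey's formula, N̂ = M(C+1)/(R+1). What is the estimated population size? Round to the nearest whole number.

N̂ = 1075·(1494+1)/(336+1) = 1075·1495/337 = 1607125/337 ≈ 4768.9 → 4769

N ≈ 4769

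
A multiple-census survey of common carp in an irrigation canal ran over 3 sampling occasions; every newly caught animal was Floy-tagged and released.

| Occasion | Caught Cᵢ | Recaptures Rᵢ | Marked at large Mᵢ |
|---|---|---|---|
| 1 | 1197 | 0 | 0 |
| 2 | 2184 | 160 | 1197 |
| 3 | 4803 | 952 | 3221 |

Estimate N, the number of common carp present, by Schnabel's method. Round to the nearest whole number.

N ≈ 16,263

Σ MᵢCᵢ = 0·1197 + 1197·2184 + 3221·4803 = 0 + 2614248 + 15470463 = 18084711
Σ Rᵢ = 0 + 160 + 952 = 1112
N̂ = 18084711 / 1112 ≈ 16263.2 → 16263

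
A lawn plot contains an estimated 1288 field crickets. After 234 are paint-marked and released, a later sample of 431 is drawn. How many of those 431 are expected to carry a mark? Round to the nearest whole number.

expected recaptures ≈ 78

Expected recaptures E[R] = M·C / N.
E[R] = 234 × 431 / 1288 = 100854 / 1288 ≈ 78.3 → 78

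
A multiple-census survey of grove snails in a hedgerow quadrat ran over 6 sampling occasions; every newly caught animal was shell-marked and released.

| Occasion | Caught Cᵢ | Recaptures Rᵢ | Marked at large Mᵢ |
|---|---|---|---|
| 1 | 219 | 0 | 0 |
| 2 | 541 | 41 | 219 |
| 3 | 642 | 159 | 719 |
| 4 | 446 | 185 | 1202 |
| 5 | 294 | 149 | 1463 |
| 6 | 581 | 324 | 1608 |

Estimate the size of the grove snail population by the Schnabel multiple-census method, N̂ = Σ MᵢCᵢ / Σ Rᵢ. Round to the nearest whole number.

N ≈ 2891

Σ MᵢCᵢ = 0·219 + 219·541 + 719·642 + 1202·446 + 1463·294 + 1608·581 = 0 + 118479 + 461598 + 536092 + 430122 + 934248 = 2480539
Σ Rᵢ = 0 + 41 + 159 + 185 + 149 + 324 = 858
N̂ = 2480539 / 858 ≈ 2891.1 → 2891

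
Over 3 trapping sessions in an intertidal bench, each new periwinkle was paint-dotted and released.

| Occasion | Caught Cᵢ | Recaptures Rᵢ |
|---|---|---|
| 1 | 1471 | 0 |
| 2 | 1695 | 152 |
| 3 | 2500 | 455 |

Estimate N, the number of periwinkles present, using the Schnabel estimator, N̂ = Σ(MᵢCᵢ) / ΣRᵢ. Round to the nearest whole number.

N ≈ 16,521

Marked at large before each occasion: Mᵢ = Σⱼ<ᵢ (Cⱼ − Rⱼ) → M1=0, M2=1471, M3=3014
Σ MᵢCᵢ = 0·1471 + 1471·1695 + 3014·2500 = 0 + 2493345 + 7535000 = 10028345
Σ Rᵢ = 0 + 152 + 455 = 607
N̂ = 10028345 / 607 ≈ 16521.2 → 16521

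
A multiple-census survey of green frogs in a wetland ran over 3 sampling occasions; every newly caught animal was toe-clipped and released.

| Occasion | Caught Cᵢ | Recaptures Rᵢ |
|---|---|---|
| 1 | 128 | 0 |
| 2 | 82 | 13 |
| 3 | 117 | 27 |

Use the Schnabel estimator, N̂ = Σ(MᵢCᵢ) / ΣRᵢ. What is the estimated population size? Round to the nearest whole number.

N ≈ 839

Marked at large before each occasion: Mᵢ = Σⱼ<ᵢ (Cⱼ − Rⱼ) → M1=0, M2=128, M3=197
Σ MᵢCᵢ = 0·128 + 128·82 + 197·117 = 0 + 10496 + 23049 = 33545
Σ Rᵢ = 0 + 13 + 27 = 40
N̂ = 33545 / 40 ≈ 838.6 → 839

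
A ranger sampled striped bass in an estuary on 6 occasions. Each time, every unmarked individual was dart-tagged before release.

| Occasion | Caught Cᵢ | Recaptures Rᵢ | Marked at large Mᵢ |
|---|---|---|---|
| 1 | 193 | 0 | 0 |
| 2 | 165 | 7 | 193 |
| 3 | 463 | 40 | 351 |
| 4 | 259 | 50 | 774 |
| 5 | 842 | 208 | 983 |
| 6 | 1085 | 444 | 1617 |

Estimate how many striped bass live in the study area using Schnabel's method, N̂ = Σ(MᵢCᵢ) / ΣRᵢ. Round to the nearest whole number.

Σ MᵢCᵢ = 0·193 + 193·165 + 351·463 + 774·259 + 983·842 + 1617·1085 = 0 + 31845 + 162513 + 200466 + 827686 + 1754445 = 2976955
Σ Rᵢ = 0 + 7 + 40 + 50 + 208 + 444 = 749
N̂ = 2976955 / 749 ≈ 3974.6 → 3975

N ≈ 3975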